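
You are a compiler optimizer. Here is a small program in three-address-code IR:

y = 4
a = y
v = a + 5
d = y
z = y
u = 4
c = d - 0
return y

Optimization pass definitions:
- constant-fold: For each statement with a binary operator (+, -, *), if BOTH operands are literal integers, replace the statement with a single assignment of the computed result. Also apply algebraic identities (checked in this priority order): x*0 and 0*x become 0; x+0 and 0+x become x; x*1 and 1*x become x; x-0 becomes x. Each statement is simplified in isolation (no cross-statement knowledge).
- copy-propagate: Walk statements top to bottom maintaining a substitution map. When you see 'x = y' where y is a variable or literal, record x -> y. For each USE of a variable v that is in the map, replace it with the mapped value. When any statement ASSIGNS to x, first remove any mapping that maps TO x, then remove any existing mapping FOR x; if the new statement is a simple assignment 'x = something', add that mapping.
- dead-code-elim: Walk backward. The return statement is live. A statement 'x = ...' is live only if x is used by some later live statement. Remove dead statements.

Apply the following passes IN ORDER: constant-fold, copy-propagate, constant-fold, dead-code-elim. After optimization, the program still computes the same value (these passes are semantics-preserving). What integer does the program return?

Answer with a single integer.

Answer: 4

Derivation:
Initial IR:
  y = 4
  a = y
  v = a + 5
  d = y
  z = y
  u = 4
  c = d - 0
  return y
After constant-fold (8 stmts):
  y = 4
  a = y
  v = a + 5
  d = y
  z = y
  u = 4
  c = d
  return y
After copy-propagate (8 stmts):
  y = 4
  a = 4
  v = 4 + 5
  d = 4
  z = 4
  u = 4
  c = 4
  return 4
After constant-fold (8 stmts):
  y = 4
  a = 4
  v = 9
  d = 4
  z = 4
  u = 4
  c = 4
  return 4
After dead-code-elim (1 stmts):
  return 4
Evaluate:
  y = 4  =>  y = 4
  a = y  =>  a = 4
  v = a + 5  =>  v = 9
  d = y  =>  d = 4
  z = y  =>  z = 4
  u = 4  =>  u = 4
  c = d - 0  =>  c = 4
  return y = 4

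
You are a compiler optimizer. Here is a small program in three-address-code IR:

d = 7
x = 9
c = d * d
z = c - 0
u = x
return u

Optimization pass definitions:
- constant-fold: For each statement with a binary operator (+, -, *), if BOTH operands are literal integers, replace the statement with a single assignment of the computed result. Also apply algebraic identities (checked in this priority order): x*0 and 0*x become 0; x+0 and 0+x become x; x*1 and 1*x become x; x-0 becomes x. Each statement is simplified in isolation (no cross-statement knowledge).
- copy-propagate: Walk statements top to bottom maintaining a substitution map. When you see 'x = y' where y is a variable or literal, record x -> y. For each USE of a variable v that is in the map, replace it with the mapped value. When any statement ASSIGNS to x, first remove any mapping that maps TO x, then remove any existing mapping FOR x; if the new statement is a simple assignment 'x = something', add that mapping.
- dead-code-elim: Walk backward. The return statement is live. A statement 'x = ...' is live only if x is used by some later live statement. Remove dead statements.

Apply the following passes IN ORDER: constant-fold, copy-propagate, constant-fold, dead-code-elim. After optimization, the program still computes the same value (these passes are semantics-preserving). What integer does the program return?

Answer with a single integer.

Initial IR:
  d = 7
  x = 9
  c = d * d
  z = c - 0
  u = x
  return u
After constant-fold (6 stmts):
  d = 7
  x = 9
  c = d * d
  z = c
  u = x
  return u
After copy-propagate (6 stmts):
  d = 7
  x = 9
  c = 7 * 7
  z = c
  u = 9
  return 9
After constant-fold (6 stmts):
  d = 7
  x = 9
  c = 49
  z = c
  u = 9
  return 9
After dead-code-elim (1 stmts):
  return 9
Evaluate:
  d = 7  =>  d = 7
  x = 9  =>  x = 9
  c = d * d  =>  c = 49
  z = c - 0  =>  z = 49
  u = x  =>  u = 9
  return u = 9

Answer: 9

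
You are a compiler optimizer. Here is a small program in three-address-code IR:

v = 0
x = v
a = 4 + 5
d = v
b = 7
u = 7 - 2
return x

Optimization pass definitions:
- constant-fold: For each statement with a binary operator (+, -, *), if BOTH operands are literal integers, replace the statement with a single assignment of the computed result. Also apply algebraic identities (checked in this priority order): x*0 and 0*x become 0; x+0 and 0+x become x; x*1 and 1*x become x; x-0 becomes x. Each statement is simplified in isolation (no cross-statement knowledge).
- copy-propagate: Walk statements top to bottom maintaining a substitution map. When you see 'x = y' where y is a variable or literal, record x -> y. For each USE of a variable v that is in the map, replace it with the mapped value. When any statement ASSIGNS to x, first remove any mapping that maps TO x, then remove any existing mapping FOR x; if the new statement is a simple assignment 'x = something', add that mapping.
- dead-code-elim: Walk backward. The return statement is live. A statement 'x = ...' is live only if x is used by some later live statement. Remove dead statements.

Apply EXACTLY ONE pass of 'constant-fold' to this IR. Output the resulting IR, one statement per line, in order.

Applying constant-fold statement-by-statement:
  [1] v = 0  (unchanged)
  [2] x = v  (unchanged)
  [3] a = 4 + 5  -> a = 9
  [4] d = v  (unchanged)
  [5] b = 7  (unchanged)
  [6] u = 7 - 2  -> u = 5
  [7] return x  (unchanged)
Result (7 stmts):
  v = 0
  x = v
  a = 9
  d = v
  b = 7
  u = 5
  return x

Answer: v = 0
x = v
a = 9
d = v
b = 7
u = 5
return x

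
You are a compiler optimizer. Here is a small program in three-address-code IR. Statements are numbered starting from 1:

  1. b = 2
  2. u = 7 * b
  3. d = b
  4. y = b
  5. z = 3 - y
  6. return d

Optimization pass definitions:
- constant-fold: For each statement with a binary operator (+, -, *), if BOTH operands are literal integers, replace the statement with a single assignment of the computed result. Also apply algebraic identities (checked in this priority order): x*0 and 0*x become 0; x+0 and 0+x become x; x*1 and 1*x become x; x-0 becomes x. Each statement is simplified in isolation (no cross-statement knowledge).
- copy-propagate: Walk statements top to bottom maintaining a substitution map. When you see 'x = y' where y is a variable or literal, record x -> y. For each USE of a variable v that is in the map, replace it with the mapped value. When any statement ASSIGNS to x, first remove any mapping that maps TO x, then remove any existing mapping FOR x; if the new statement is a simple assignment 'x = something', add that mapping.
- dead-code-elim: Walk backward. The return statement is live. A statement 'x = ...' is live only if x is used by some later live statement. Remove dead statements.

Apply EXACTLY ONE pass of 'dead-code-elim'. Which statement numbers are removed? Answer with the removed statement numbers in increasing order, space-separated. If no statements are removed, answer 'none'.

Answer: 2 4 5

Derivation:
Backward liveness scan:
Stmt 1 'b = 2': KEEP (b is live); live-in = []
Stmt 2 'u = 7 * b': DEAD (u not in live set ['b'])
Stmt 3 'd = b': KEEP (d is live); live-in = ['b']
Stmt 4 'y = b': DEAD (y not in live set ['d'])
Stmt 5 'z = 3 - y': DEAD (z not in live set ['d'])
Stmt 6 'return d': KEEP (return); live-in = ['d']
Removed statement numbers: [2, 4, 5]
Surviving IR:
  b = 2
  d = b
  return d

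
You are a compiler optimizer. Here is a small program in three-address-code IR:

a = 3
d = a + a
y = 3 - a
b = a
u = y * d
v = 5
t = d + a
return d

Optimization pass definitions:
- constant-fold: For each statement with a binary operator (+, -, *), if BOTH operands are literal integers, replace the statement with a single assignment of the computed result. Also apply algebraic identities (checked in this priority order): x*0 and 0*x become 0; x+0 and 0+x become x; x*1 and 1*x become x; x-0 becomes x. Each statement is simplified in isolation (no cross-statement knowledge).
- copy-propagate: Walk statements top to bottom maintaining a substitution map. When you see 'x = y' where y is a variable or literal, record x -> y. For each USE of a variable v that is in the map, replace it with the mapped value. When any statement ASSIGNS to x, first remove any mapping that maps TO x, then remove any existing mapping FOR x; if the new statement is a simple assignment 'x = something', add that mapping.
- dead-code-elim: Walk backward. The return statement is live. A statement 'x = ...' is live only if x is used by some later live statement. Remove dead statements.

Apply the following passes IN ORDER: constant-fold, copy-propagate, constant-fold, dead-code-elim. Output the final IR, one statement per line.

Answer: d = 6
return d

Derivation:
Initial IR:
  a = 3
  d = a + a
  y = 3 - a
  b = a
  u = y * d
  v = 5
  t = d + a
  return d
After constant-fold (8 stmts):
  a = 3
  d = a + a
  y = 3 - a
  b = a
  u = y * d
  v = 5
  t = d + a
  return d
After copy-propagate (8 stmts):
  a = 3
  d = 3 + 3
  y = 3 - 3
  b = 3
  u = y * d
  v = 5
  t = d + 3
  return d
After constant-fold (8 stmts):
  a = 3
  d = 6
  y = 0
  b = 3
  u = y * d
  v = 5
  t = d + 3
  return d
After dead-code-elim (2 stmts):
  d = 6
  return d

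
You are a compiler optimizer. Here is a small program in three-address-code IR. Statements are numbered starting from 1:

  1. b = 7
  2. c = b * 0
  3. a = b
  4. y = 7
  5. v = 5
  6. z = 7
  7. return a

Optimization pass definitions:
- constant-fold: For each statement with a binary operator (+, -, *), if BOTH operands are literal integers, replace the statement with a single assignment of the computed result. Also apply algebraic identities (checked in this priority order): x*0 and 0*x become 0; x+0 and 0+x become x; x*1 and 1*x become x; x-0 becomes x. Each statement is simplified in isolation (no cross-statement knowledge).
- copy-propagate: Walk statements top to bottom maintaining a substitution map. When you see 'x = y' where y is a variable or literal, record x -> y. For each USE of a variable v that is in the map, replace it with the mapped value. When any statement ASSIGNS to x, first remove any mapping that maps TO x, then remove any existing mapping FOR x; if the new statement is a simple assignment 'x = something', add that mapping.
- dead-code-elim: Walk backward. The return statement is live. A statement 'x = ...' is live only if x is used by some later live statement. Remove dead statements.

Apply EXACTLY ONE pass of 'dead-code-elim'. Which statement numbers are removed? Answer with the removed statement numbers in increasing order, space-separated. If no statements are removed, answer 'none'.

Backward liveness scan:
Stmt 1 'b = 7': KEEP (b is live); live-in = []
Stmt 2 'c = b * 0': DEAD (c not in live set ['b'])
Stmt 3 'a = b': KEEP (a is live); live-in = ['b']
Stmt 4 'y = 7': DEAD (y not in live set ['a'])
Stmt 5 'v = 5': DEAD (v not in live set ['a'])
Stmt 6 'z = 7': DEAD (z not in live set ['a'])
Stmt 7 'return a': KEEP (return); live-in = ['a']
Removed statement numbers: [2, 4, 5, 6]
Surviving IR:
  b = 7
  a = b
  return a

Answer: 2 4 5 6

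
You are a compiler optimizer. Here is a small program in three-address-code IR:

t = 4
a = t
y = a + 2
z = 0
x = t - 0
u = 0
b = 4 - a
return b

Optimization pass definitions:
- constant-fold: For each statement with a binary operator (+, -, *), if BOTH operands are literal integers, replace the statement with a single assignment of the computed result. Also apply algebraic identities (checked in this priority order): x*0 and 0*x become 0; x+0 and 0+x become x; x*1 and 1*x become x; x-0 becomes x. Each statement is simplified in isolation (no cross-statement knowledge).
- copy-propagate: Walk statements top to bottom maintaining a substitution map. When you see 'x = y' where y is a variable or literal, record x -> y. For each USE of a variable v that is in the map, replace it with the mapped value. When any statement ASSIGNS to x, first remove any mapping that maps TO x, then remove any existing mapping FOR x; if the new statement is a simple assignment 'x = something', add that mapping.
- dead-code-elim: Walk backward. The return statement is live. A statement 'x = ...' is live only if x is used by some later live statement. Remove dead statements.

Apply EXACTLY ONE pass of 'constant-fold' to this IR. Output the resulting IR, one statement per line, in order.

Answer: t = 4
a = t
y = a + 2
z = 0
x = t
u = 0
b = 4 - a
return b

Derivation:
Applying constant-fold statement-by-statement:
  [1] t = 4  (unchanged)
  [2] a = t  (unchanged)
  [3] y = a + 2  (unchanged)
  [4] z = 0  (unchanged)
  [5] x = t - 0  -> x = t
  [6] u = 0  (unchanged)
  [7] b = 4 - a  (unchanged)
  [8] return b  (unchanged)
Result (8 stmts):
  t = 4
  a = t
  y = a + 2
  z = 0
  x = t
  u = 0
  b = 4 - a
  return b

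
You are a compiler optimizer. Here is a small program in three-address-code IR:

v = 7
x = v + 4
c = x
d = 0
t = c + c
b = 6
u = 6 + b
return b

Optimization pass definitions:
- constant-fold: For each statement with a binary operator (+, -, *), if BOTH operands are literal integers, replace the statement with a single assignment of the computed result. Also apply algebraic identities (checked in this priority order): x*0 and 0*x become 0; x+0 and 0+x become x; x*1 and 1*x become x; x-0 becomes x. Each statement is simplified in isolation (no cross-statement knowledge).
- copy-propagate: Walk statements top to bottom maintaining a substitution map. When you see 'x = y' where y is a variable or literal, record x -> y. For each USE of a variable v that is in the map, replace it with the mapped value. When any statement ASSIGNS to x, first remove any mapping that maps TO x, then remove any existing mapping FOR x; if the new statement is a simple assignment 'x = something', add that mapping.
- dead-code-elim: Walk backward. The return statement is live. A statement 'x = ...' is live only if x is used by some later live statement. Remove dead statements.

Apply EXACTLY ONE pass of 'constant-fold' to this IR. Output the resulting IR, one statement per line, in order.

Applying constant-fold statement-by-statement:
  [1] v = 7  (unchanged)
  [2] x = v + 4  (unchanged)
  [3] c = x  (unchanged)
  [4] d = 0  (unchanged)
  [5] t = c + c  (unchanged)
  [6] b = 6  (unchanged)
  [7] u = 6 + b  (unchanged)
  [8] return b  (unchanged)
Result (8 stmts):
  v = 7
  x = v + 4
  c = x
  d = 0
  t = c + c
  b = 6
  u = 6 + b
  return b

Answer: v = 7
x = v + 4
c = x
d = 0
t = c + c
b = 6
u = 6 + b
return b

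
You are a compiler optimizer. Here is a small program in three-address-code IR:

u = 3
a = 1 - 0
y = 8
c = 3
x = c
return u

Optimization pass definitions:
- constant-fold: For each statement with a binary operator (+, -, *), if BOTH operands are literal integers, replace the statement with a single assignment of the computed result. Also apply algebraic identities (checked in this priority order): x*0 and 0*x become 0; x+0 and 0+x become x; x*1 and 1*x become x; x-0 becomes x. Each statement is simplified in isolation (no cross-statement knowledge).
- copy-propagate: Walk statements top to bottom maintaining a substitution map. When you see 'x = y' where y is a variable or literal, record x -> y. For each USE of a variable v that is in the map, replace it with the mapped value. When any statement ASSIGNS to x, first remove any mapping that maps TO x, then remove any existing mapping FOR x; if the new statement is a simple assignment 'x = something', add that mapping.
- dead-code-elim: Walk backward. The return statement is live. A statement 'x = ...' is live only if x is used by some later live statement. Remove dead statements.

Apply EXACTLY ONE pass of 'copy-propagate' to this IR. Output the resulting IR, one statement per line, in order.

Answer: u = 3
a = 1 - 0
y = 8
c = 3
x = 3
return 3

Derivation:
Applying copy-propagate statement-by-statement:
  [1] u = 3  (unchanged)
  [2] a = 1 - 0  (unchanged)
  [3] y = 8  (unchanged)
  [4] c = 3  (unchanged)
  [5] x = c  -> x = 3
  [6] return u  -> return 3
Result (6 stmts):
  u = 3
  a = 1 - 0
  y = 8
  c = 3
  x = 3
  return 3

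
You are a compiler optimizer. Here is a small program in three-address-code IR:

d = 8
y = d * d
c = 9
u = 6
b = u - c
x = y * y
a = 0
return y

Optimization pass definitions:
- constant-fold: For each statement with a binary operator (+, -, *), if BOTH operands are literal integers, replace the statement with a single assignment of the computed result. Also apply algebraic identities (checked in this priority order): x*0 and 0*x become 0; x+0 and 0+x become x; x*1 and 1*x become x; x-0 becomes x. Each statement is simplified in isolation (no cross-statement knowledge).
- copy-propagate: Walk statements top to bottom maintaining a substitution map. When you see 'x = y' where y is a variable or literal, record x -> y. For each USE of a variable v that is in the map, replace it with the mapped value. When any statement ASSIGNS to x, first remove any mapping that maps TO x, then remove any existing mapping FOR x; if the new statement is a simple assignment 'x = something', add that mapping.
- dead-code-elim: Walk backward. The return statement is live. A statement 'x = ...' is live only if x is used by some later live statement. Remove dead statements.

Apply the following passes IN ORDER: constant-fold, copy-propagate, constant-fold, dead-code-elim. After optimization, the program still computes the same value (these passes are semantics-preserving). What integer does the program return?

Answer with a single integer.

Initial IR:
  d = 8
  y = d * d
  c = 9
  u = 6
  b = u - c
  x = y * y
  a = 0
  return y
After constant-fold (8 stmts):
  d = 8
  y = d * d
  c = 9
  u = 6
  b = u - c
  x = y * y
  a = 0
  return y
After copy-propagate (8 stmts):
  d = 8
  y = 8 * 8
  c = 9
  u = 6
  b = 6 - 9
  x = y * y
  a = 0
  return y
After constant-fold (8 stmts):
  d = 8
  y = 64
  c = 9
  u = 6
  b = -3
  x = y * y
  a = 0
  return y
After dead-code-elim (2 stmts):
  y = 64
  return y
Evaluate:
  d = 8  =>  d = 8
  y = d * d  =>  y = 64
  c = 9  =>  c = 9
  u = 6  =>  u = 6
  b = u - c  =>  b = -3
  x = y * y  =>  x = 4096
  a = 0  =>  a = 0
  return y = 64

Answer: 64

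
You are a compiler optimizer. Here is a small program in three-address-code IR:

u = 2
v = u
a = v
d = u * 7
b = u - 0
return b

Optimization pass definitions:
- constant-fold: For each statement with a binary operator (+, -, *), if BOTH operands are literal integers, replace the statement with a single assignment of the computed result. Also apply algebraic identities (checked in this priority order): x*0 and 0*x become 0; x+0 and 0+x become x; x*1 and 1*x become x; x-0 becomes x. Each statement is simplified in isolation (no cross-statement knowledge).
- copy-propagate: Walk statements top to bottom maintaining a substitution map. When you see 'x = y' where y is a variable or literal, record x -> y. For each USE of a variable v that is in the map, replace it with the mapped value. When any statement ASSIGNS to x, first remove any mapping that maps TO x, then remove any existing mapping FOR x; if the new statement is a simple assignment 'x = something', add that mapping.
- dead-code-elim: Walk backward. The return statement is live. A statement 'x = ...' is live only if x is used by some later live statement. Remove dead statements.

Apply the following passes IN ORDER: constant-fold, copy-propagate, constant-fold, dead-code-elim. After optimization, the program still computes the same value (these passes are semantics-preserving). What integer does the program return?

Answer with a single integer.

Answer: 2

Derivation:
Initial IR:
  u = 2
  v = u
  a = v
  d = u * 7
  b = u - 0
  return b
After constant-fold (6 stmts):
  u = 2
  v = u
  a = v
  d = u * 7
  b = u
  return b
After copy-propagate (6 stmts):
  u = 2
  v = 2
  a = 2
  d = 2 * 7
  b = 2
  return 2
After constant-fold (6 stmts):
  u = 2
  v = 2
  a = 2
  d = 14
  b = 2
  return 2
After dead-code-elim (1 stmts):
  return 2
Evaluate:
  u = 2  =>  u = 2
  v = u  =>  v = 2
  a = v  =>  a = 2
  d = u * 7  =>  d = 14
  b = u - 0  =>  b = 2
  return b = 2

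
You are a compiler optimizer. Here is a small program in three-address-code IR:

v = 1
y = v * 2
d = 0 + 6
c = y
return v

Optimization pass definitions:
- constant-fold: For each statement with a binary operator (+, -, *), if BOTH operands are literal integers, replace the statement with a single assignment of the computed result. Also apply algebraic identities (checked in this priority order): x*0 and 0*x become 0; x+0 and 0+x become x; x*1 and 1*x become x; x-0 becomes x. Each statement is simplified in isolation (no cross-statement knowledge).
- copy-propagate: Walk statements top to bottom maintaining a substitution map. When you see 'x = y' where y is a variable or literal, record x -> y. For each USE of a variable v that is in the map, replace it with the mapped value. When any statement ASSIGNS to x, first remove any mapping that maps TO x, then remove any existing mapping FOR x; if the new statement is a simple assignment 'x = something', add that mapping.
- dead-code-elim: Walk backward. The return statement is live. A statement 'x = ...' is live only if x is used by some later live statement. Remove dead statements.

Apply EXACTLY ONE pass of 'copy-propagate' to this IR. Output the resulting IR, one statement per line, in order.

Applying copy-propagate statement-by-statement:
  [1] v = 1  (unchanged)
  [2] y = v * 2  -> y = 1 * 2
  [3] d = 0 + 6  (unchanged)
  [4] c = y  (unchanged)
  [5] return v  -> return 1
Result (5 stmts):
  v = 1
  y = 1 * 2
  d = 0 + 6
  c = y
  return 1

Answer: v = 1
y = 1 * 2
d = 0 + 6
c = y
return 1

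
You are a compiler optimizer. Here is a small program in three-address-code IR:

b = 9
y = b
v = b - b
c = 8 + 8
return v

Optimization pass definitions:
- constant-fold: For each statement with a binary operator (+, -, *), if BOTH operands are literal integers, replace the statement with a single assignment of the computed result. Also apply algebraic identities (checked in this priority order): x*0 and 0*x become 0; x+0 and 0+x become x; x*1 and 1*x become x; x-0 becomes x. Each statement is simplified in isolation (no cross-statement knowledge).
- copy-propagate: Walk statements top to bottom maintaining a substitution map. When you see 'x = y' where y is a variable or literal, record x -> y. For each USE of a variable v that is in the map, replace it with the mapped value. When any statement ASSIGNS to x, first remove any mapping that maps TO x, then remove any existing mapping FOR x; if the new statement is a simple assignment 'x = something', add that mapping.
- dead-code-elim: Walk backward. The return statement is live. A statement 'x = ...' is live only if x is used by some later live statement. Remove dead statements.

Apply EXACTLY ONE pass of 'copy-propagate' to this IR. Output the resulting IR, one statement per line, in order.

Applying copy-propagate statement-by-statement:
  [1] b = 9  (unchanged)
  [2] y = b  -> y = 9
  [3] v = b - b  -> v = 9 - 9
  [4] c = 8 + 8  (unchanged)
  [5] return v  (unchanged)
Result (5 stmts):
  b = 9
  y = 9
  v = 9 - 9
  c = 8 + 8
  return v

Answer: b = 9
y = 9
v = 9 - 9
c = 8 + 8
return v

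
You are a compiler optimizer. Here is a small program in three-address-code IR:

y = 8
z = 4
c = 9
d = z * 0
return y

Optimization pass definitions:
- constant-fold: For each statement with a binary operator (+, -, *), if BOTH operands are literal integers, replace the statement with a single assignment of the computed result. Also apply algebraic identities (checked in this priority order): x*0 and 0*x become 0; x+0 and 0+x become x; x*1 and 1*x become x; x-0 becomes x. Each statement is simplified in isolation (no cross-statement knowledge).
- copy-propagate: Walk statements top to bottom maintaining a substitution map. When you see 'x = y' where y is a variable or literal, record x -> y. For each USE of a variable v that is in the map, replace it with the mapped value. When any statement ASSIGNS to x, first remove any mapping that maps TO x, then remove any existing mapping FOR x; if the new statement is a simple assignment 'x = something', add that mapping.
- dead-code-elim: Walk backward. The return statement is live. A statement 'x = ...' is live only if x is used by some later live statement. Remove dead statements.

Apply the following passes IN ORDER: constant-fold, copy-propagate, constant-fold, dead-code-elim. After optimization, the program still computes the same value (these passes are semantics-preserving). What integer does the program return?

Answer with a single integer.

Initial IR:
  y = 8
  z = 4
  c = 9
  d = z * 0
  return y
After constant-fold (5 stmts):
  y = 8
  z = 4
  c = 9
  d = 0
  return y
After copy-propagate (5 stmts):
  y = 8
  z = 4
  c = 9
  d = 0
  return 8
After constant-fold (5 stmts):
  y = 8
  z = 4
  c = 9
  d = 0
  return 8
After dead-code-elim (1 stmts):
  return 8
Evaluate:
  y = 8  =>  y = 8
  z = 4  =>  z = 4
  c = 9  =>  c = 9
  d = z * 0  =>  d = 0
  return y = 8

Answer: 8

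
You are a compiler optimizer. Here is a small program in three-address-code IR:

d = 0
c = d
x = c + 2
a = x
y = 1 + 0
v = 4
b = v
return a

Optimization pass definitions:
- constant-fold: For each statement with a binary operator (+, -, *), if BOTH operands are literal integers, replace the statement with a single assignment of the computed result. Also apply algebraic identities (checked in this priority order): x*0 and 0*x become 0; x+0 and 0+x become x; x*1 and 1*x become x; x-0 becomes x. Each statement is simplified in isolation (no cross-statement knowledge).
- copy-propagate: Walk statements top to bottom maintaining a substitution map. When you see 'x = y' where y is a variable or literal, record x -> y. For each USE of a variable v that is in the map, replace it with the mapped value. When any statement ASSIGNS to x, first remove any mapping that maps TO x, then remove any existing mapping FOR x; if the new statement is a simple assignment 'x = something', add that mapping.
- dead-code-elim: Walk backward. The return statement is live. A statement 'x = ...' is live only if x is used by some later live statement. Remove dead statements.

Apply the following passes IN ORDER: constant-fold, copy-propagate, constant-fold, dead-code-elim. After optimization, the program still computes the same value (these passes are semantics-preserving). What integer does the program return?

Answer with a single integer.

Answer: 2

Derivation:
Initial IR:
  d = 0
  c = d
  x = c + 2
  a = x
  y = 1 + 0
  v = 4
  b = v
  return a
After constant-fold (8 stmts):
  d = 0
  c = d
  x = c + 2
  a = x
  y = 1
  v = 4
  b = v
  return a
After copy-propagate (8 stmts):
  d = 0
  c = 0
  x = 0 + 2
  a = x
  y = 1
  v = 4
  b = 4
  return x
After constant-fold (8 stmts):
  d = 0
  c = 0
  x = 2
  a = x
  y = 1
  v = 4
  b = 4
  return x
After dead-code-elim (2 stmts):
  x = 2
  return x
Evaluate:
  d = 0  =>  d = 0
  c = d  =>  c = 0
  x = c + 2  =>  x = 2
  a = x  =>  a = 2
  y = 1 + 0  =>  y = 1
  v = 4  =>  v = 4
  b = v  =>  b = 4
  return a = 2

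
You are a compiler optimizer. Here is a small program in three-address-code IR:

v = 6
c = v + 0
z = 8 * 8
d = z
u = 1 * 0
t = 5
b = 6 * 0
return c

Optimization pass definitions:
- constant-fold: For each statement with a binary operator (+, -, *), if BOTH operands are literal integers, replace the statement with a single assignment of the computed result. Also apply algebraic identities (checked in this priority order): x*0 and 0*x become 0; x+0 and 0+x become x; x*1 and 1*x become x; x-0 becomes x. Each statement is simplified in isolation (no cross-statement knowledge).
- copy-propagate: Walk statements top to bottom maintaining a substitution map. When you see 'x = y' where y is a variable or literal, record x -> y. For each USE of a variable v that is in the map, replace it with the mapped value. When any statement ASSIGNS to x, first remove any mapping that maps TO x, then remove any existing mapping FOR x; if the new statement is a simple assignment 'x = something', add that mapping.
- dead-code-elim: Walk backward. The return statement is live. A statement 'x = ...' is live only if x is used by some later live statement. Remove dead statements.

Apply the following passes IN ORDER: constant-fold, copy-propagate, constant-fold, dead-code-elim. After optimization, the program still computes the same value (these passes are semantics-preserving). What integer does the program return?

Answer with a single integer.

Initial IR:
  v = 6
  c = v + 0
  z = 8 * 8
  d = z
  u = 1 * 0
  t = 5
  b = 6 * 0
  return c
After constant-fold (8 stmts):
  v = 6
  c = v
  z = 64
  d = z
  u = 0
  t = 5
  b = 0
  return c
After copy-propagate (8 stmts):
  v = 6
  c = 6
  z = 64
  d = 64
  u = 0
  t = 5
  b = 0
  return 6
After constant-fold (8 stmts):
  v = 6
  c = 6
  z = 64
  d = 64
  u = 0
  t = 5
  b = 0
  return 6
After dead-code-elim (1 stmts):
  return 6
Evaluate:
  v = 6  =>  v = 6
  c = v + 0  =>  c = 6
  z = 8 * 8  =>  z = 64
  d = z  =>  d = 64
  u = 1 * 0  =>  u = 0
  t = 5  =>  t = 5
  b = 6 * 0  =>  b = 0
  return c = 6

Answer: 6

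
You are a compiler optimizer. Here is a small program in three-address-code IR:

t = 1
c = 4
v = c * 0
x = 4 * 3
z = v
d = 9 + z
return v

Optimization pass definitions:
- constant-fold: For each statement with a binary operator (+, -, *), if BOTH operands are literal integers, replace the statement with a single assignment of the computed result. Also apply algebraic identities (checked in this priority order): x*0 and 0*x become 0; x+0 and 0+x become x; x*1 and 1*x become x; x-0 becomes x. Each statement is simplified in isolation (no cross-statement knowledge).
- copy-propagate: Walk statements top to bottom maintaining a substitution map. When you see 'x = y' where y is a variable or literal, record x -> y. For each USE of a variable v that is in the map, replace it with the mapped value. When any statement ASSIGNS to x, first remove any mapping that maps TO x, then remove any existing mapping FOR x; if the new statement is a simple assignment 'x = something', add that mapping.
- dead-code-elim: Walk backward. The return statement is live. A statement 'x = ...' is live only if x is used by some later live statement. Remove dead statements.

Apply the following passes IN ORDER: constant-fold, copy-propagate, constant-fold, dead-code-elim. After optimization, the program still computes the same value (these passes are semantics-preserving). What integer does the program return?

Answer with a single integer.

Answer: 0

Derivation:
Initial IR:
  t = 1
  c = 4
  v = c * 0
  x = 4 * 3
  z = v
  d = 9 + z
  return v
After constant-fold (7 stmts):
  t = 1
  c = 4
  v = 0
  x = 12
  z = v
  d = 9 + z
  return v
After copy-propagate (7 stmts):
  t = 1
  c = 4
  v = 0
  x = 12
  z = 0
  d = 9 + 0
  return 0
After constant-fold (7 stmts):
  t = 1
  c = 4
  v = 0
  x = 12
  z = 0
  d = 9
  return 0
After dead-code-elim (1 stmts):
  return 0
Evaluate:
  t = 1  =>  t = 1
  c = 4  =>  c = 4
  v = c * 0  =>  v = 0
  x = 4 * 3  =>  x = 12
  z = v  =>  z = 0
  d = 9 + z  =>  d = 9
  return v = 0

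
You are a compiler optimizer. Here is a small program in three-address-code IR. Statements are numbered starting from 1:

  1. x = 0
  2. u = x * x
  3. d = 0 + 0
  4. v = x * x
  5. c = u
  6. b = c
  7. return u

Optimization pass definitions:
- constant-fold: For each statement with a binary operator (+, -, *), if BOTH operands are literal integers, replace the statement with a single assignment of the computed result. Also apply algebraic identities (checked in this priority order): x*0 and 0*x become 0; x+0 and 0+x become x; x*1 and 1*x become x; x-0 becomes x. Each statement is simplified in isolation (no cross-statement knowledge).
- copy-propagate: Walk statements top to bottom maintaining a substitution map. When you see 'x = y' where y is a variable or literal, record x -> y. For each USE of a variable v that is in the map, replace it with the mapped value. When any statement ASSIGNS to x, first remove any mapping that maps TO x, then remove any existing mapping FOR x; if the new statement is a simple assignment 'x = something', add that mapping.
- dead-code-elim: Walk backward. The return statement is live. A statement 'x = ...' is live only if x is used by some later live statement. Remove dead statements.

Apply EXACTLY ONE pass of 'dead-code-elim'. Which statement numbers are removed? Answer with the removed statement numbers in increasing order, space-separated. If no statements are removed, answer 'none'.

Answer: 3 4 5 6

Derivation:
Backward liveness scan:
Stmt 1 'x = 0': KEEP (x is live); live-in = []
Stmt 2 'u = x * x': KEEP (u is live); live-in = ['x']
Stmt 3 'd = 0 + 0': DEAD (d not in live set ['u'])
Stmt 4 'v = x * x': DEAD (v not in live set ['u'])
Stmt 5 'c = u': DEAD (c not in live set ['u'])
Stmt 6 'b = c': DEAD (b not in live set ['u'])
Stmt 7 'return u': KEEP (return); live-in = ['u']
Removed statement numbers: [3, 4, 5, 6]
Surviving IR:
  x = 0
  u = x * x
  return u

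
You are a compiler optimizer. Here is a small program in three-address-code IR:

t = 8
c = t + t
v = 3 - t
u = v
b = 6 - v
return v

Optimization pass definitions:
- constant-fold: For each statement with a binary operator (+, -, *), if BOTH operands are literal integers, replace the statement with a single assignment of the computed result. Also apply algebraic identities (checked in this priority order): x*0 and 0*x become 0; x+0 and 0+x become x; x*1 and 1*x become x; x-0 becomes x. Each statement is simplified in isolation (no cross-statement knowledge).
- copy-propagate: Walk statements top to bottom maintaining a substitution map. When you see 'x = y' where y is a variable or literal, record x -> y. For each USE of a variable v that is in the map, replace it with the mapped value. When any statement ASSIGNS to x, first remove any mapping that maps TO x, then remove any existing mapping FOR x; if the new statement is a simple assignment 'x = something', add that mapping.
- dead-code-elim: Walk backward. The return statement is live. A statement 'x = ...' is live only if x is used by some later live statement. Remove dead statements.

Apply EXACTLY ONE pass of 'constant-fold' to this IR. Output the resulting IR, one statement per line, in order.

Applying constant-fold statement-by-statement:
  [1] t = 8  (unchanged)
  [2] c = t + t  (unchanged)
  [3] v = 3 - t  (unchanged)
  [4] u = v  (unchanged)
  [5] b = 6 - v  (unchanged)
  [6] return v  (unchanged)
Result (6 stmts):
  t = 8
  c = t + t
  v = 3 - t
  u = v
  b = 6 - v
  return v

Answer: t = 8
c = t + t
v = 3 - t
u = v
b = 6 - v
return v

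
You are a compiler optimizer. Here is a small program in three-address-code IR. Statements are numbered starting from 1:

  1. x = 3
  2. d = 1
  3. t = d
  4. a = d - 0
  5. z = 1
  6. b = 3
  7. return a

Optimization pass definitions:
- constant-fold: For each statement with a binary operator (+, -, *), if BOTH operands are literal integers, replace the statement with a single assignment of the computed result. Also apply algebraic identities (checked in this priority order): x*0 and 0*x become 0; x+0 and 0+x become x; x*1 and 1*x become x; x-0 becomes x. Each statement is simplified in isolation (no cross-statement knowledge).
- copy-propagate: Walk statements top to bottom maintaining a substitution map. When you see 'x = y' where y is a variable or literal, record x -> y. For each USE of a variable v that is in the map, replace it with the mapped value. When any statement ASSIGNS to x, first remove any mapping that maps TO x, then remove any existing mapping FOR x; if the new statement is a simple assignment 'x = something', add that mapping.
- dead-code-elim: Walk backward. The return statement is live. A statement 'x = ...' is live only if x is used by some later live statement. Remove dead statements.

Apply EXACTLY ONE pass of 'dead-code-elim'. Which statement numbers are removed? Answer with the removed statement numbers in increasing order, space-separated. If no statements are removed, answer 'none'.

Answer: 1 3 5 6

Derivation:
Backward liveness scan:
Stmt 1 'x = 3': DEAD (x not in live set [])
Stmt 2 'd = 1': KEEP (d is live); live-in = []
Stmt 3 't = d': DEAD (t not in live set ['d'])
Stmt 4 'a = d - 0': KEEP (a is live); live-in = ['d']
Stmt 5 'z = 1': DEAD (z not in live set ['a'])
Stmt 6 'b = 3': DEAD (b not in live set ['a'])
Stmt 7 'return a': KEEP (return); live-in = ['a']
Removed statement numbers: [1, 3, 5, 6]
Surviving IR:
  d = 1
  a = d - 0
  return a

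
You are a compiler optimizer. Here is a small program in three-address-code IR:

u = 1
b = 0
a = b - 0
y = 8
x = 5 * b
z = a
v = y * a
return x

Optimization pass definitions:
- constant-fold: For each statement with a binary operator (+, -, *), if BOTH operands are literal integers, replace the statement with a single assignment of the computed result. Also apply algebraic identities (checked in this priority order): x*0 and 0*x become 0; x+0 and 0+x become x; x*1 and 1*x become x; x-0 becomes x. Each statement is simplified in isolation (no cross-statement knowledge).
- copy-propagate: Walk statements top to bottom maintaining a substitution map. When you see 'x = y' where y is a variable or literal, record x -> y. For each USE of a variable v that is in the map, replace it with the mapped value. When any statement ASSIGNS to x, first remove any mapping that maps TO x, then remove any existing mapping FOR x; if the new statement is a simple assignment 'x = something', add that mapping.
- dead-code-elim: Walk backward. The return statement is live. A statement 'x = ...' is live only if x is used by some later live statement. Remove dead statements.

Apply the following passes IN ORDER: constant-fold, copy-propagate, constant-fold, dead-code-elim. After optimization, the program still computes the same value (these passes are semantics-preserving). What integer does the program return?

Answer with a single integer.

Answer: 0

Derivation:
Initial IR:
  u = 1
  b = 0
  a = b - 0
  y = 8
  x = 5 * b
  z = a
  v = y * a
  return x
After constant-fold (8 stmts):
  u = 1
  b = 0
  a = b
  y = 8
  x = 5 * b
  z = a
  v = y * a
  return x
After copy-propagate (8 stmts):
  u = 1
  b = 0
  a = 0
  y = 8
  x = 5 * 0
  z = 0
  v = 8 * 0
  return x
After constant-fold (8 stmts):
  u = 1
  b = 0
  a = 0
  y = 8
  x = 0
  z = 0
  v = 0
  return x
After dead-code-elim (2 stmts):
  x = 0
  return x
Evaluate:
  u = 1  =>  u = 1
  b = 0  =>  b = 0
  a = b - 0  =>  a = 0
  y = 8  =>  y = 8
  x = 5 * b  =>  x = 0
  z = a  =>  z = 0
  v = y * a  =>  v = 0
  return x = 0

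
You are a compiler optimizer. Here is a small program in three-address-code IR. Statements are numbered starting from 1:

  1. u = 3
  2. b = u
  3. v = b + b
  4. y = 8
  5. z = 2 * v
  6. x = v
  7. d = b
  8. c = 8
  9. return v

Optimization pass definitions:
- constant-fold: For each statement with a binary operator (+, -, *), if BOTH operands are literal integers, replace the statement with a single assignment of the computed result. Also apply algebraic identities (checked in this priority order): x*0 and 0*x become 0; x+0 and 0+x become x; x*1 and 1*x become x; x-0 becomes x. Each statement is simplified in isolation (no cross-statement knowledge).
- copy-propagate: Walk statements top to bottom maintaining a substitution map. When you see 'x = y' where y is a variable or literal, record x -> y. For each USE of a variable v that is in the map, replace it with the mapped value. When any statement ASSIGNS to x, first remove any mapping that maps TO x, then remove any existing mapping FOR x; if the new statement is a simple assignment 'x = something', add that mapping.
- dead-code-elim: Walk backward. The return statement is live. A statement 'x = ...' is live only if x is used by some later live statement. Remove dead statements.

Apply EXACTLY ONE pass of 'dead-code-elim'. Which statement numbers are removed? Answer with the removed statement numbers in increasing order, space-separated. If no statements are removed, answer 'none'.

Answer: 4 5 6 7 8

Derivation:
Backward liveness scan:
Stmt 1 'u = 3': KEEP (u is live); live-in = []
Stmt 2 'b = u': KEEP (b is live); live-in = ['u']
Stmt 3 'v = b + b': KEEP (v is live); live-in = ['b']
Stmt 4 'y = 8': DEAD (y not in live set ['v'])
Stmt 5 'z = 2 * v': DEAD (z not in live set ['v'])
Stmt 6 'x = v': DEAD (x not in live set ['v'])
Stmt 7 'd = b': DEAD (d not in live set ['v'])
Stmt 8 'c = 8': DEAD (c not in live set ['v'])
Stmt 9 'return v': KEEP (return); live-in = ['v']
Removed statement numbers: [4, 5, 6, 7, 8]
Surviving IR:
  u = 3
  b = u
  v = b + b
  return v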